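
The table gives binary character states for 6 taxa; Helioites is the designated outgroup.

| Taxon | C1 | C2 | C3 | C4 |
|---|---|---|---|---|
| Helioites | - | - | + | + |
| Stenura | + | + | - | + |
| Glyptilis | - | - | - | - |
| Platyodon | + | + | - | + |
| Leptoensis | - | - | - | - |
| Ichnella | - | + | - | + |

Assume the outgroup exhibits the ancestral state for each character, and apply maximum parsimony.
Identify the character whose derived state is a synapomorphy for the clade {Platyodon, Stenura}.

C1

Character polarity is set by the outgroup: the derived state is whichever differs from the outgroup's state, so for C3, C4 the derived state is '-', and for the remaining characters it is '+'.
Only Platyodon and Stenura show the derived state '+' for C1, supporting them as a clade.
C2: derived state '+' in Ichnella, Platyodon, and Stenura only — synapomorphy for {Ichnella, Platyodon, Stenura}.
All ingroup taxa share the derived state '-' for C3; it defines the ingroup but does not resolve relationships within it.
Only Glyptilis and Leptoensis show the derived state '-' for C4, supporting them as a clade.
Most parsimonious ingroup topology: (((Stenura,Platyodon),Ichnella),(Glyptilis,Leptoensis)).
The clade {Platyodon, Stenura} is supported by C1: its derived state '+' occurs in exactly those taxa and in no other taxon (including the outgroup).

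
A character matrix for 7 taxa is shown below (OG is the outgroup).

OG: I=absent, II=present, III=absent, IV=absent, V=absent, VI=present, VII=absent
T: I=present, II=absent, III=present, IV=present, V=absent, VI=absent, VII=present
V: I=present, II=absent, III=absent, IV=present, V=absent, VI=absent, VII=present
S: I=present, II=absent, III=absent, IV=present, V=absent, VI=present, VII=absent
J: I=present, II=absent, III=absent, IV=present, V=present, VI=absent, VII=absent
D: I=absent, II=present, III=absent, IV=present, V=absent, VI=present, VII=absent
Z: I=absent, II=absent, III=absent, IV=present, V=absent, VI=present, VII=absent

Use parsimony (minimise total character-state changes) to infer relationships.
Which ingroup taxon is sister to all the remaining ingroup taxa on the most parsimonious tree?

Character polarity is set by the outgroup: the derived state is whichever differs from the outgroup's state, so for II, VI the derived state is 'absent', and for the remaining characters it is 'present'.
Only J, S, T, and V show the derived state 'present' for I, supporting them as a clade.
II: derived state 'absent' in J, S, T, V, and Z only — synapomorphy for {J, S, T, V, Z}.
III (derived state 'present') is unique to T (autapomorphy; uninformative for grouping).
All ingroup taxa share the derived state 'present' for IV; it defines the ingroup but does not resolve relationships within it.
V: derived state 'present' in J only — an autapomorphy, so it tells us nothing about relationships among taxa.
Only J, T, and V show the derived state 'absent' for VI, supporting them as a clade.
VII (derived state 'present') is shared by T and V — a synapomorphy uniting that clade.
Most parsimonious ingroup topology: (((((T,V),J),S),Z),D).
D is sister to the clade containing all other ingroup taxa, so it is the earliest-diverging (most basal) ingroup lineage.

D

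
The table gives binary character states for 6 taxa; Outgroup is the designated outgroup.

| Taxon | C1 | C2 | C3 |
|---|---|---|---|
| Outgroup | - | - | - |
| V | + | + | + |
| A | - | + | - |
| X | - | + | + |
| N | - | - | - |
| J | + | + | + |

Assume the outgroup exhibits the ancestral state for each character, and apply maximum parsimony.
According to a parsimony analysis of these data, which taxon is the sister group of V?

J

The outgroup has state '-' for every character, so '+' is the derived state throughout.
Only J and V show the derived state '+' for C1, supporting them as a clade.
C2: derived state '+' in A, J, V, and X only — synapomorphy for {A, J, V, X}.
C3: derived state '+' in J, V, and X only — synapomorphy for {J, V, X}.
Most parsimonious ingroup topology: ((((V,J),X),A),N).
V and J form a cherry on this tree, so they are sister taxa.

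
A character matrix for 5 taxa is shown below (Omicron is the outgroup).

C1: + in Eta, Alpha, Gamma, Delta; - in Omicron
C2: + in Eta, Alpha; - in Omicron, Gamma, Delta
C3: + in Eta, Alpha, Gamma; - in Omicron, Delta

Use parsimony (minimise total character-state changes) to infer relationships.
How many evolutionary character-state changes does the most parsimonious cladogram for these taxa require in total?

3

The outgroup has state '-' for every character, so '+' is the derived state throughout.
C1 (derived state '+') is shared by all ingroup taxa — unites the whole ingroup.
Only Alpha and Eta show the derived state '+' for C2, supporting them as a clade.
C3 (derived state '+') is shared by Alpha, Eta, and Gamma — a synapomorphy uniting that clade.
Most parsimonious ingroup topology: (((Eta,Alpha),Gamma),Delta).
Changes per character on this tree: C1: 1; C2: 1; C3: 1.
Total = 3.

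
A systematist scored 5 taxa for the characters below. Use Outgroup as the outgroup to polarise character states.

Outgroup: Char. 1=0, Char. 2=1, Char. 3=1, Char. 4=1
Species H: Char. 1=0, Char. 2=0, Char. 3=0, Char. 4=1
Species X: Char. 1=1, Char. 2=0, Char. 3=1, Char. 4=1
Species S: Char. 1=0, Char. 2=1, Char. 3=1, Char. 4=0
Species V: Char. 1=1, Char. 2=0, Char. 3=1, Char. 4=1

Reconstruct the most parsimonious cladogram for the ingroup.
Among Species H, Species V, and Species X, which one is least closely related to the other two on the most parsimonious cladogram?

Character polarity is set by the outgroup: the derived state is whichever differs from the outgroup's state, so for Char. 2, Char. 3, Char. 4 the derived state is '0', and for the remaining characters it is '1'.
Char. 1 (derived state '1') is shared by Species V and Species X — a synapomorphy uniting that clade.
Char. 2: derived state '0' in Species H, Species V, and Species X only — synapomorphy for {Species H, Species V, Species X}.
Char. 3: derived state '0' in Species H only — an autapomorphy, so it tells us nothing about relationships among taxa.
Char. 4 (derived state '0') is unique to Species S (autapomorphy; uninformative for grouping).
Most parsimonious ingroup topology: ((Species H,(Species X,Species V)),Species S).
Species V and Species X share a more recent common ancestor with each other than either does with Species H, so Species H is the least closely related of the three.

Species H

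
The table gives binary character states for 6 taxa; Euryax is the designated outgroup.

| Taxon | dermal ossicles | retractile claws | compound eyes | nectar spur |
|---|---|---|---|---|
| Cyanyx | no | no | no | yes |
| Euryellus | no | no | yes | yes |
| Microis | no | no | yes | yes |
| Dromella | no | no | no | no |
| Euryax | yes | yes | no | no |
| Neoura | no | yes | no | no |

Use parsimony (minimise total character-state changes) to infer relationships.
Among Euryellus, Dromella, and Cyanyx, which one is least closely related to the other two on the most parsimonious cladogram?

Dromella

Character polarity is set by the outgroup: the derived state is whichever differs from the outgroup's state, so for dermal ossicles, retractile claws the derived state is 'no', and for the remaining characters it is 'yes'.
All ingroup taxa share the derived state 'no' for dermal ossicles; it defines the ingroup but does not resolve relationships within it.
Only Cyanyx, Dromella, Euryellus, and Microis show the derived state 'no' for retractile claws, supporting them as a clade.
Only Euryellus and Microis show the derived state 'yes' for compound eyes, supporting them as a clade.
Only Cyanyx, Euryellus, and Microis show the derived state 'yes' for nectar spur, supporting them as a clade.
Most parsimonious ingroup topology: (((Cyanyx,(Euryellus,Microis)),Dromella),Neoura).
Euryellus and Cyanyx share a more recent common ancestor with each other than either does with Dromella, so Dromella is the least closely related of the three.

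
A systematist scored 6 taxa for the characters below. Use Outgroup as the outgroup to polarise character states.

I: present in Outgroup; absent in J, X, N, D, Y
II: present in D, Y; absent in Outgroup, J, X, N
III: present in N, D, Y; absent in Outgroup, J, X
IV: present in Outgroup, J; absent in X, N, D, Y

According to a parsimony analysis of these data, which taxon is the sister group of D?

Character polarity is set by the outgroup: the derived state is whichever differs from the outgroup's state, so for I, IV the derived state is 'absent', and for the remaining characters it is 'present'.
All ingroup taxa share the derived state 'absent' for I; it defines the ingroup but does not resolve relationships within it.
II: derived state 'present' in D and Y only — synapomorphy for {D, Y}.
III: derived state 'present' in D, N, and Y only — synapomorphy for {D, N, Y}.
IV: derived state 'absent' in D, N, X, and Y only — synapomorphy for {D, N, X, Y}.
Most parsimonious ingroup topology: (J,(X,(N,(D,Y)))).
D and Y form a cherry on this tree, so they are sister taxa.

Y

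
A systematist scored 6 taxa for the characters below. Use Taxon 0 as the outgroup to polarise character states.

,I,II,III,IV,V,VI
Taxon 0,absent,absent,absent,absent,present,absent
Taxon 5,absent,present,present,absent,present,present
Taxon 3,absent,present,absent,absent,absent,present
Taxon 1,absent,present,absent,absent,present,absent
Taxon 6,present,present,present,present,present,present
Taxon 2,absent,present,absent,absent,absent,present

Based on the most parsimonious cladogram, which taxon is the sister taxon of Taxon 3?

Taxon 2

Character polarity is set by the outgroup: the derived state is whichever differs from the outgroup's state, so for V the derived state is 'absent', and for the remaining characters it is 'present'.
I (derived state 'present') is unique to Taxon 6 (autapomorphy; uninformative for grouping).
All ingroup taxa share the derived state 'present' for II; it defines the ingroup but does not resolve relationships within it.
Only Taxon 5 and Taxon 6 show the derived state 'present' for III, supporting them as a clade.
IV (derived state 'present') is unique to Taxon 6 (autapomorphy; uninformative for grouping).
V (derived state 'absent') is shared by Taxon 2 and Taxon 3 — a synapomorphy uniting that clade.
Only Taxon 2, Taxon 3, Taxon 5, and Taxon 6 show the derived state 'present' for VI, supporting them as a clade.
Most parsimonious ingroup topology: (((Taxon 5,Taxon 6),(Taxon 3,Taxon 2)),Taxon 1).
Taxon 3 and Taxon 2 form a cherry on this tree, so they are sister taxa.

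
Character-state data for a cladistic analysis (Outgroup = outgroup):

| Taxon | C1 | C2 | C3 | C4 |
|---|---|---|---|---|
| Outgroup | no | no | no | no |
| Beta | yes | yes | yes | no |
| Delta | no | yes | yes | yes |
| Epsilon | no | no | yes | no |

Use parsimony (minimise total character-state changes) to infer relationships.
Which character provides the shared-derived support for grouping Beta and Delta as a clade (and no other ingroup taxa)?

C2

The outgroup has state 'no' for every character, so 'yes' is the derived state throughout.
C1: derived state 'yes' in Beta only — an autapomorphy, so it tells us nothing about relationships among taxa.
C2: derived state 'yes' in Beta and Delta only — synapomorphy for {Beta, Delta}.
C3 (derived state 'yes') is shared by all ingroup taxa — unites the whole ingroup.
C4 (derived state 'yes') is unique to Delta (autapomorphy; uninformative for grouping).
Most parsimonious ingroup topology: ((Beta,Delta),Epsilon).
The clade {Beta, Delta} is supported by C2: its derived state 'yes' occurs in exactly those taxa and in no other taxon (including the outgroup).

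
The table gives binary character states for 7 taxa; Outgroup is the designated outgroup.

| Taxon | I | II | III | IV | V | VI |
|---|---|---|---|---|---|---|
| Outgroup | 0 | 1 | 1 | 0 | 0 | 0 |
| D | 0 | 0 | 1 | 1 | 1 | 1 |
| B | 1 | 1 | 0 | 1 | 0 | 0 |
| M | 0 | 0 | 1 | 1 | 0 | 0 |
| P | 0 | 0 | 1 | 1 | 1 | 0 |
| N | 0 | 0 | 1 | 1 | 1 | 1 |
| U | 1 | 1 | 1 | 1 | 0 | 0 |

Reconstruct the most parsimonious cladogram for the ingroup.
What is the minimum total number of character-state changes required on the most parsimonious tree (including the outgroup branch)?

Character polarity is set by the outgroup: the derived state is whichever differs from the outgroup's state, so for II, III the derived state is '0', and for the remaining characters it is '1'.
I (derived state '1') is shared by B and U — a synapomorphy uniting that clade.
II: derived state '0' in D, M, N, and P only — synapomorphy for {D, M, N, P}.
III: derived state '0' in B only — an autapomorphy, so it tells us nothing about relationships among taxa.
All ingroup taxa share the derived state '1' for IV; it defines the ingroup but does not resolve relationships within it.
V: derived state '1' in D, N, and P only — synapomorphy for {D, N, P}.
VI: derived state '1' in D and N only — synapomorphy for {D, N}.
Most parsimonious ingroup topology: ((((D,N),P),M),(B,U)).
Changes per character on this tree: I: 1; II: 1; III: 1; IV: 1; V: 1; VI: 1.
Total = 6.

6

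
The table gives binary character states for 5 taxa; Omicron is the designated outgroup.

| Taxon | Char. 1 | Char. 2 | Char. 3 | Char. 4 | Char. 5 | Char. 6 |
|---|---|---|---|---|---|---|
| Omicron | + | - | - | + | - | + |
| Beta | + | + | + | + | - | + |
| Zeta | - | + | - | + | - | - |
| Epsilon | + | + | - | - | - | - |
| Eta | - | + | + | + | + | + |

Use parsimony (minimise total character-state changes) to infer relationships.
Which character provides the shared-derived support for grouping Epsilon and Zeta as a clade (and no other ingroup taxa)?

Character polarity is set by the outgroup: the derived state is whichever differs from the outgroup's state, so for Char. 1, Char. 4, Char. 6 the derived state is '-', and for the remaining characters it is '+'.
Char. 1 groups Eta and Zeta, which is incompatible with the clades supported by the remaining characters; treating it as convergent (homoplasy) costs fewer steps than any alternative tree.
Char. 2 (derived state '+') is shared by all ingroup taxa — unites the whole ingroup.
Char. 3 (derived state '+') is shared by Beta and Eta — a synapomorphy uniting that clade.
Char. 4 (derived state '-') is unique to Epsilon (autapomorphy; uninformative for grouping).
Char. 5 (derived state '+') is unique to Eta (autapomorphy; uninformative for grouping).
Char. 6: derived state '-' in Epsilon and Zeta only — synapomorphy for {Epsilon, Zeta}.
Most parsimonious ingroup topology: ((Beta,Eta),(Zeta,Epsilon)).
The clade {Epsilon, Zeta} is supported by Char. 6: its derived state '-' occurs in exactly those taxa and in no other taxon (including the outgroup).

Char. 6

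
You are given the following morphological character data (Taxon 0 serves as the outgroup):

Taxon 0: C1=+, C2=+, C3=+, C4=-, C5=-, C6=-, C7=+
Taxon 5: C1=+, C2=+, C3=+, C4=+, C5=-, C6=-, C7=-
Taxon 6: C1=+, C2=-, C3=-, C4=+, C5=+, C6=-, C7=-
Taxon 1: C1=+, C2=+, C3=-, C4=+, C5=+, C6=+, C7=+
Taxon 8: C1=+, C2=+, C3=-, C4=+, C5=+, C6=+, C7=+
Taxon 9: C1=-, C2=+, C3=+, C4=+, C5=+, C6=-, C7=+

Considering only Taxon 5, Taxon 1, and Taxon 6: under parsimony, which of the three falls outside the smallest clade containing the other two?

Character polarity is set by the outgroup: the derived state is whichever differs from the outgroup's state, so for C1, C2, C3, C7 the derived state is '-', and for the remaining characters it is '+'.
C1: derived state '-' in Taxon 9 only — an autapomorphy, so it tells us nothing about relationships among taxa.
C2 (derived state '-') is unique to Taxon 6 (autapomorphy; uninformative for grouping).
C3: derived state '-' in Taxon 1, Taxon 6, and Taxon 8 only — synapomorphy for {Taxon 1, Taxon 6, Taxon 8}.
All ingroup taxa share the derived state '+' for C4; it defines the ingroup but does not resolve relationships within it.
Only Taxon 1, Taxon 6, Taxon 8, and Taxon 9 show the derived state '+' for C5, supporting them as a clade.
C6: derived state '+' in Taxon 1 and Taxon 8 only — synapomorphy for {Taxon 1, Taxon 8}.
C7 (state '-') occurs in Taxon 5 and Taxon 6 but conflicts with the nesting implied by the other characters — most parsimoniously interpreted as homoplasy.
Most parsimonious ingroup topology: (Taxon 5,((Taxon 6,(Taxon 1,Taxon 8)),Taxon 9)).
Taxon 1 and Taxon 6 share a more recent common ancestor with each other than either does with Taxon 5, so Taxon 5 is the least closely related of the three.

Taxon 5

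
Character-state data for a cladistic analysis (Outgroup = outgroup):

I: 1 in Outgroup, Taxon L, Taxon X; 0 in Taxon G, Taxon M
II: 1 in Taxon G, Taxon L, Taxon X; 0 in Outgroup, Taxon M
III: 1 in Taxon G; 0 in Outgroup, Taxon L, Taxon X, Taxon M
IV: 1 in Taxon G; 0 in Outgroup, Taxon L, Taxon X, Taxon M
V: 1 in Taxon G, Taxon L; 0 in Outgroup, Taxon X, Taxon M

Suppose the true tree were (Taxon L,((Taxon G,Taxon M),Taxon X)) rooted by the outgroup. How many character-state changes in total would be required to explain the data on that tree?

Map each character onto (Taxon L,((Taxon G,Taxon M),Taxon X)) (rooted by Outgroup) and count the minimum state changes it requires (Fitch parsimony):
I: 1; II: 2; III: 1; IV: 1; V: 2.
Total tree length = 7.

7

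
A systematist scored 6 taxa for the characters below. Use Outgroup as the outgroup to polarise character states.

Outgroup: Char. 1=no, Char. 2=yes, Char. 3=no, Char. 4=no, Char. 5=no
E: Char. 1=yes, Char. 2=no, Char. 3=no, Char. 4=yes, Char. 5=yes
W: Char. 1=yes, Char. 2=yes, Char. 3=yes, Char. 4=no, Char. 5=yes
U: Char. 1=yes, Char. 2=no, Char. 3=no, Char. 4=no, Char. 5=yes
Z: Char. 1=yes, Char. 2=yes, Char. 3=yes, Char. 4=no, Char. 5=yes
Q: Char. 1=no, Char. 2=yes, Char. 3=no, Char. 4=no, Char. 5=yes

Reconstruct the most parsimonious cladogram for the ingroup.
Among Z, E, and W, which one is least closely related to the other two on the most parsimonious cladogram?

Character polarity is set by the outgroup: the derived state is whichever differs from the outgroup's state, so for Char. 2 the derived state is 'no', and for the remaining characters it is 'yes'.
Char. 1 (derived state 'yes') is shared by E, U, W, and Z — a synapomorphy uniting that clade.
Char. 2 (derived state 'no') is shared by E and U — a synapomorphy uniting that clade.
Only W and Z show the derived state 'yes' for Char. 3, supporting them as a clade.
Char. 4: derived state 'yes' in E only — an autapomorphy, so it tells us nothing about relationships among taxa.
All ingroup taxa share the derived state 'yes' for Char. 5; it defines the ingroup but does not resolve relationships within it.
Most parsimonious ingroup topology: (((E,U),(W,Z)),Q).
Z and W share a more recent common ancestor with each other than either does with E, so E is the least closely related of the three.

E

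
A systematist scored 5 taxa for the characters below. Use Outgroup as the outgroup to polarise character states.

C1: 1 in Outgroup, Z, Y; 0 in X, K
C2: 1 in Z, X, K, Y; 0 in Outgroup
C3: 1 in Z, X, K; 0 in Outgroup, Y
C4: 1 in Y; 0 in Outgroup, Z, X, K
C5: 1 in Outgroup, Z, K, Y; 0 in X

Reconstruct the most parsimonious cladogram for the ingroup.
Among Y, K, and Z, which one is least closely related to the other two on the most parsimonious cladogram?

Y

Character polarity is set by the outgroup: the derived state is whichever differs from the outgroup's state, so for C1, C5 the derived state is '0', and for the remaining characters it is '1'.
C1: derived state '0' in K and X only — synapomorphy for {K, X}.
C2 (derived state '1') is shared by all ingroup taxa — unites the whole ingroup.
C3: derived state '1' in K, X, and Z only — synapomorphy for {K, X, Z}.
C4: derived state '1' in Y only — an autapomorphy, so it tells us nothing about relationships among taxa.
C5: derived state '0' in X only — an autapomorphy, so it tells us nothing about relationships among taxa.
Most parsimonious ingroup topology: ((Z,(X,K)),Y).
Z and K share a more recent common ancestor with each other than either does with Y, so Y is the least closely related of the three.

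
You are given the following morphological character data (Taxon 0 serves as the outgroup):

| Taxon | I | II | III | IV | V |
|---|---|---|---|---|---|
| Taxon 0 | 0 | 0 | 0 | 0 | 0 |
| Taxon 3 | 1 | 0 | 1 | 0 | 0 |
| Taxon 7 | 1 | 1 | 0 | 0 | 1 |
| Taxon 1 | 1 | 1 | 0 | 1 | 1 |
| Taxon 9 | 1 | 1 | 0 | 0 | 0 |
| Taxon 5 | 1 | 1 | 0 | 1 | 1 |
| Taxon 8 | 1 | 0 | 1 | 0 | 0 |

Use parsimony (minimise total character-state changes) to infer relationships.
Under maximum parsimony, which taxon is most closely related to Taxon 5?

The outgroup has state '0' for every character, so '1' is the derived state throughout.
I (derived state '1') is shared by all ingroup taxa — unites the whole ingroup.
II (derived state '1') is shared by Taxon 1, Taxon 5, Taxon 7, and Taxon 9 — a synapomorphy uniting that clade.
Only Taxon 3 and Taxon 8 show the derived state '1' for III, supporting them as a clade.
IV: derived state '1' in Taxon 1 and Taxon 5 only — synapomorphy for {Taxon 1, Taxon 5}.
V (derived state '1') is shared by Taxon 1, Taxon 5, and Taxon 7 — a synapomorphy uniting that clade.
Most parsimonious ingroup topology: ((Taxon 3,Taxon 8),((Taxon 7,(Taxon 1,Taxon 5)),Taxon 9)).
Taxon 5 and Taxon 1 form a cherry on this tree, so they are sister taxa.

Taxon 1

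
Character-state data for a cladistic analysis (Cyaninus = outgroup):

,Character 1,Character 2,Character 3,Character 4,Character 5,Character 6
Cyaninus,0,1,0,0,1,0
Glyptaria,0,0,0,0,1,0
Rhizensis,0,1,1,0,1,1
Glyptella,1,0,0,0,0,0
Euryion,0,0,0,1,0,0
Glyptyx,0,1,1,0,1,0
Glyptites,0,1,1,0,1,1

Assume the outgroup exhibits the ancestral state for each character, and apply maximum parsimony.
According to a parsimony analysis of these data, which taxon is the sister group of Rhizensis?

Character polarity is set by the outgroup: the derived state is whichever differs from the outgroup's state, so for Character 2, Character 5 the derived state is '0', and for the remaining characters it is '1'.
Character 1: derived state '1' in Glyptella only — an autapomorphy, so it tells us nothing about relationships among taxa.
Only Euryion, Glyptaria, and Glyptella show the derived state '0' for Character 2, supporting them as a clade.
Character 3: derived state '1' in Glyptites, Glyptyx, and Rhizensis only — synapomorphy for {Glyptites, Glyptyx, Rhizensis}.
Character 4 (derived state '1') is unique to Euryion (autapomorphy; uninformative for grouping).
Only Euryion and Glyptella show the derived state '0' for Character 5, supporting them as a clade.
Character 6 (derived state '1') is shared by Glyptites and Rhizensis — a synapomorphy uniting that clade.
Most parsimonious ingroup topology: ((Glyptyx,(Rhizensis,Glyptites)),((Euryion,Glyptella),Glyptaria)).
Rhizensis and Glyptites form a cherry on this tree, so they are sister taxa.

Glyptites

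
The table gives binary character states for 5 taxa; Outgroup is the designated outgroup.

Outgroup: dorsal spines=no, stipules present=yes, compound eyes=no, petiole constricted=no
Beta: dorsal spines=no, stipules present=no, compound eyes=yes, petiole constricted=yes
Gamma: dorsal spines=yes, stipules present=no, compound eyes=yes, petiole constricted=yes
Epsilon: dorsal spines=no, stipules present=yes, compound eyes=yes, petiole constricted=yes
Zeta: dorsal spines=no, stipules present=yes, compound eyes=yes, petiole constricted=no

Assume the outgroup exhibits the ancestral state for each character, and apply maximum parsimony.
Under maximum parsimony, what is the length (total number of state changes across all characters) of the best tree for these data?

Character polarity is set by the outgroup: the derived state is whichever differs from the outgroup's state, so for stipules present the derived state is 'no', and for the remaining characters it is 'yes'.
dorsal spines (derived state 'yes') is unique to Gamma (autapomorphy; uninformative for grouping).
Only Beta and Gamma show the derived state 'no' for stipules present, supporting them as a clade.
compound eyes (derived state 'yes') is shared by all ingroup taxa — unites the whole ingroup.
petiole constricted: derived state 'yes' in Beta, Epsilon, and Gamma only — synapomorphy for {Beta, Epsilon, Gamma}.
Most parsimonious ingroup topology: (((Beta,Gamma),Epsilon),Zeta).
Changes per character on this tree: dorsal spines: 1; stipules present: 1; compound eyes: 1; petiole constricted: 1.
Total = 4.

4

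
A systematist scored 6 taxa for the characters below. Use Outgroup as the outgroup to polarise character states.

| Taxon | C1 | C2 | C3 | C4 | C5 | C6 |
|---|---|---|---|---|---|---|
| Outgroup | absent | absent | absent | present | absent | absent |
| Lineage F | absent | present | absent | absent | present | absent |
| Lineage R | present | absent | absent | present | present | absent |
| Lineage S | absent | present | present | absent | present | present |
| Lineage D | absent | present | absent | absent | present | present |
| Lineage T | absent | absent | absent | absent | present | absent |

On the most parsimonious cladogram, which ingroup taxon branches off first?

Character polarity is set by the outgroup: the derived state is whichever differs from the outgroup's state, so for C4 the derived state is 'absent', and for the remaining characters it is 'present'.
C1 (derived state 'present') is unique to Lineage R (autapomorphy; uninformative for grouping).
Only Lineage D, Lineage F, and Lineage S show the derived state 'present' for C2, supporting them as a clade.
C3: derived state 'present' in Lineage S only — an autapomorphy, so it tells us nothing about relationships among taxa.
Only Lineage D, Lineage F, Lineage S, and Lineage T show the derived state 'absent' for C4, supporting them as a clade.
All ingroup taxa share the derived state 'present' for C5; it defines the ingroup but does not resolve relationships within it.
C6: derived state 'present' in Lineage D and Lineage S only — synapomorphy for {Lineage D, Lineage S}.
Most parsimonious ingroup topology: (((Lineage F,(Lineage S,Lineage D)),Lineage T),Lineage R).
Lineage R is sister to the clade containing all other ingroup taxa, so it is the earliest-diverging (most basal) ingroup lineage.

Lineage R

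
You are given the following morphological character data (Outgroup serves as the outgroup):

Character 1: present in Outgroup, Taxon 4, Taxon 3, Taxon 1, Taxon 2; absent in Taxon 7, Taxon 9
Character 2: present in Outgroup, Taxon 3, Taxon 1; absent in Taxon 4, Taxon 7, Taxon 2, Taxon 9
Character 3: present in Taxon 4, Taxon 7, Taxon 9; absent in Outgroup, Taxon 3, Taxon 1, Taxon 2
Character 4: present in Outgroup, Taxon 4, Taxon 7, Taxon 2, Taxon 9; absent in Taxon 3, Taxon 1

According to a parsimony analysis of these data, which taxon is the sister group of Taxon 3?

Taxon 1

Character polarity is set by the outgroup: the derived state is whichever differs from the outgroup's state, so for Character 1, Character 2, Character 4 the derived state is 'absent', and for the remaining characters it is 'present'.
Only Taxon 7 and Taxon 9 show the derived state 'absent' for Character 1, supporting them as a clade.
Character 2 (derived state 'absent') is shared by Taxon 2, Taxon 4, Taxon 7, and Taxon 9 — a synapomorphy uniting that clade.
Only Taxon 4, Taxon 7, and Taxon 9 show the derived state 'present' for Character 3, supporting them as a clade.
Character 4: derived state 'absent' in Taxon 1 and Taxon 3 only — synapomorphy for {Taxon 1, Taxon 3}.
Most parsimonious ingroup topology: (((Taxon 4,(Taxon 7,Taxon 9)),Taxon 2),(Taxon 3,Taxon 1)).
Taxon 3 and Taxon 1 form a cherry on this tree, so they are sister taxa.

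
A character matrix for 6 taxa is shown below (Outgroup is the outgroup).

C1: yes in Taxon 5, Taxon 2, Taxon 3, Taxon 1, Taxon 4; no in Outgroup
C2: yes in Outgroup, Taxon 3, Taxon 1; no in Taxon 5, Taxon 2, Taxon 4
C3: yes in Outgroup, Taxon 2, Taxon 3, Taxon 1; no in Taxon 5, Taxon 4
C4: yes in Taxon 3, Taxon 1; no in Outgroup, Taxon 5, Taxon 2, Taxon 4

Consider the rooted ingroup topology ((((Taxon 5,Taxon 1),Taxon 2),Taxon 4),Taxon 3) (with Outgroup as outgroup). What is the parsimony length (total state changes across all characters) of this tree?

7

Map each character onto ((((Taxon 5,Taxon 1),Taxon 2),Taxon 4),Taxon 3) (rooted by Outgroup) and count the minimum state changes it requires (Fitch parsimony):
C1: 1; C2: 2; C3: 2; C4: 2.
Total tree length = 7.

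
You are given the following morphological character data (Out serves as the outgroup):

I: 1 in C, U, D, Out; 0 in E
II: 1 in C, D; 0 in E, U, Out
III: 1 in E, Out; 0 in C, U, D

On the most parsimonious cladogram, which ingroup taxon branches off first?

Character polarity is set by the outgroup: the derived state is whichever differs from the outgroup's state, so for I, III the derived state is '0', and for the remaining characters it is '1'.
I: derived state '0' in E only — an autapomorphy, so it tells us nothing about relationships among taxa.
II: derived state '1' in C and D only — synapomorphy for {C, D}.
III: derived state '0' in C, D, and U only — synapomorphy for {C, D, U}.
Most parsimonious ingroup topology: (E,(U,(D,C))).
E is sister to the clade containing all other ingroup taxa, so it is the earliest-diverging (most basal) ingroup lineage.

E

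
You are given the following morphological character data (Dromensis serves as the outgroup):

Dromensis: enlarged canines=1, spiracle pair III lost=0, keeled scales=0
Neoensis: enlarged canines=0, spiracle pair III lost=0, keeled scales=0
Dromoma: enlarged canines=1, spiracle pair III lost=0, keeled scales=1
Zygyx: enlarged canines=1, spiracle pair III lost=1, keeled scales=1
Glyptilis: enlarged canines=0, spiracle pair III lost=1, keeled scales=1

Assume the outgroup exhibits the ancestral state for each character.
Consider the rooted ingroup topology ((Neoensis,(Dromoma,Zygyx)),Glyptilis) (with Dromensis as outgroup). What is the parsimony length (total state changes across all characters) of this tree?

6

Map each character onto ((Neoensis,(Dromoma,Zygyx)),Glyptilis) (rooted by Dromensis) and count the minimum state changes it requires (Fitch parsimony):
enlarged canines: 2; spiracle pair III lost: 2; keeled scales: 2.
Total tree length = 6.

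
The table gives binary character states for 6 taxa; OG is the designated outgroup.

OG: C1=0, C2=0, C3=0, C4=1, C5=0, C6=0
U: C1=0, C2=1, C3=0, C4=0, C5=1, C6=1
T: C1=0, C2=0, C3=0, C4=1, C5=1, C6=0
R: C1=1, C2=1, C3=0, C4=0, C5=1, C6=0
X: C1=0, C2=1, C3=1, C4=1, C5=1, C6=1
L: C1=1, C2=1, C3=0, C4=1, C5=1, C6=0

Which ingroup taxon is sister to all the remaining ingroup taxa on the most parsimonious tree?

T

Character polarity is set by the outgroup: the derived state is whichever differs from the outgroup's state, so for C4 the derived state is '0', and for the remaining characters it is '1'.
Only L and R show the derived state '1' for C1, supporting them as a clade.
Only L, R, U, and X show the derived state '1' for C2, supporting them as a clade.
C3: derived state '1' in X only — an autapomorphy, so it tells us nothing about relationships among taxa.
C4 groups R and U, which is incompatible with the clades supported by the remaining characters; treating it as convergent (homoplasy) costs fewer steps than any alternative tree.
C5 (derived state '1') is shared by all ingroup taxa — unites the whole ingroup.
C6 (derived state '1') is shared by U and X — a synapomorphy uniting that clade.
Most parsimonious ingroup topology: (((U,X),(R,L)),T).
T is sister to the clade containing all other ingroup taxa, so it is the earliest-diverging (most basal) ingroup lineage.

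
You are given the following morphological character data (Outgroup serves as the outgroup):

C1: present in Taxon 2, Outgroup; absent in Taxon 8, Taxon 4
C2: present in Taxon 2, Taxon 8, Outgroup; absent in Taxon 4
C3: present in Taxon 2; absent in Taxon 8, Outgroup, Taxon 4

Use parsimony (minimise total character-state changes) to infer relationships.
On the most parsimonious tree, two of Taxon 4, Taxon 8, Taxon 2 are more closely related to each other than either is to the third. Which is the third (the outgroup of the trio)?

Character polarity is set by the outgroup: the derived state is whichever differs from the outgroup's state, so for C1, C2 the derived state is 'absent', and for the remaining characters it is 'present'.
C1 (derived state 'absent') is shared by Taxon 4 and Taxon 8 — a synapomorphy uniting that clade.
C2: derived state 'absent' in Taxon 4 only — an autapomorphy, so it tells us nothing about relationships among taxa.
C3: derived state 'present' in Taxon 2 only — an autapomorphy, so it tells us nothing about relationships among taxa.
Most parsimonious ingroup topology: (Taxon 2,(Taxon 4,Taxon 8)).
Taxon 8 and Taxon 4 share a more recent common ancestor with each other than either does with Taxon 2, so Taxon 2 is the least closely related of the three.

Taxon 2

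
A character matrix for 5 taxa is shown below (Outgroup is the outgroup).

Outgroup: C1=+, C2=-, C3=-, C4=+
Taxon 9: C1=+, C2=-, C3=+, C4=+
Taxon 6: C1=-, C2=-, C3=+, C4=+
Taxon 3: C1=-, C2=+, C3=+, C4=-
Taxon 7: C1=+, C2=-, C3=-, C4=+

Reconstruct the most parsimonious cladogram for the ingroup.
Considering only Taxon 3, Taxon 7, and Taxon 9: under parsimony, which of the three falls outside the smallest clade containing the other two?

Taxon 7

Character polarity is set by the outgroup: the derived state is whichever differs from the outgroup's state, so for C1, C4 the derived state is '-', and for the remaining characters it is '+'.
Only Taxon 3 and Taxon 6 show the derived state '-' for C1, supporting them as a clade.
C2 (derived state '+') is unique to Taxon 3 (autapomorphy; uninformative for grouping).
C3 (derived state '+') is shared by Taxon 3, Taxon 6, and Taxon 9 — a synapomorphy uniting that clade.
C4: derived state '-' in Taxon 3 only — an autapomorphy, so it tells us nothing about relationships among taxa.
Most parsimonious ingroup topology: ((Taxon 9,(Taxon 6,Taxon 3)),Taxon 7).
Taxon 3 and Taxon 9 share a more recent common ancestor with each other than either does with Taxon 7, so Taxon 7 is the least closely related of the three.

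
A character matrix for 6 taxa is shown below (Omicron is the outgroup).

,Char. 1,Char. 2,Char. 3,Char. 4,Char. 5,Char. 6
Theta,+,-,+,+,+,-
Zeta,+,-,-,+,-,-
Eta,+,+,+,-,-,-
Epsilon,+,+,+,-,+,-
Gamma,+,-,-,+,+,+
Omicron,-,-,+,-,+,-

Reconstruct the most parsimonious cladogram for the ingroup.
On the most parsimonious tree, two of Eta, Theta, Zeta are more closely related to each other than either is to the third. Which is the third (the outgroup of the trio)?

Eta

Character polarity is set by the outgroup: the derived state is whichever differs from the outgroup's state, so for Char. 3, Char. 5 the derived state is '-', and for the remaining characters it is '+'.
Char. 1 (derived state '+') is shared by all ingroup taxa — unites the whole ingroup.
Only Epsilon and Eta show the derived state '+' for Char. 2, supporting them as a clade.
Char. 3: derived state '-' in Gamma and Zeta only — synapomorphy for {Gamma, Zeta}.
Only Gamma, Theta, and Zeta show the derived state '+' for Char. 4, supporting them as a clade.
Char. 5 (state '-') occurs in Eta and Zeta but conflicts with the nesting implied by the other characters — most parsimoniously interpreted as homoplasy.
Char. 6: derived state '+' in Gamma only — an autapomorphy, so it tells us nothing about relationships among taxa.
Most parsimonious ingroup topology: (((Gamma,Zeta),Theta),(Epsilon,Eta)).
Theta and Zeta share a more recent common ancestor with each other than either does with Eta, so Eta is the least closely related of the three.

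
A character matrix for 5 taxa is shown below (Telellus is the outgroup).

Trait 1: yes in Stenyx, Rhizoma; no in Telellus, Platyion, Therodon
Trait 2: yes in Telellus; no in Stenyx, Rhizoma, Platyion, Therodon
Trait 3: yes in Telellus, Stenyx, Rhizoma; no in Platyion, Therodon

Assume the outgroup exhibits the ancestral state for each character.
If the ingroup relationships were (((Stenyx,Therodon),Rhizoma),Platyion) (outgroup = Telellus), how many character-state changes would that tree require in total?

Map each character onto (((Stenyx,Therodon),Rhizoma),Platyion) (rooted by Telellus) and count the minimum state changes it requires (Fitch parsimony):
Trait 1: 2; Trait 2: 1; Trait 3: 2.
Total tree length = 5.

5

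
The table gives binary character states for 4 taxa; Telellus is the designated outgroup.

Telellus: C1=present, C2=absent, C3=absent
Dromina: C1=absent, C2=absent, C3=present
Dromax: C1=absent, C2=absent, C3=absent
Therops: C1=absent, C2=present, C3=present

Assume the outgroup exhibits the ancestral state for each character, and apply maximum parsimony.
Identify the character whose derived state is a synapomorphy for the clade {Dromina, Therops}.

Character polarity is set by the outgroup: the derived state is whichever differs from the outgroup's state, so for C1 the derived state is 'absent', and for the remaining characters it is 'present'.
All ingroup taxa share the derived state 'absent' for C1; it defines the ingroup but does not resolve relationships within it.
C2: derived state 'present' in Therops only — an autapomorphy, so it tells us nothing about relationships among taxa.
C3: derived state 'present' in Dromina and Therops only — synapomorphy for {Dromina, Therops}.
Most parsimonious ingroup topology: ((Dromina,Therops),Dromax).
The clade {Dromina, Therops} is supported by C3: its derived state 'present' occurs in exactly those taxa and in no other taxon (including the outgroup).

C3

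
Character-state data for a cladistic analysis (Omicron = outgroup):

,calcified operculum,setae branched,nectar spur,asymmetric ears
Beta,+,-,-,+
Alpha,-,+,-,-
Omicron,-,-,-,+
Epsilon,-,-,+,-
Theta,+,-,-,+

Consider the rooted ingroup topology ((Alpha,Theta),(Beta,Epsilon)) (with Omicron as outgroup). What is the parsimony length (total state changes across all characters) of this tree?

6

Map each character onto ((Alpha,Theta),(Beta,Epsilon)) (rooted by Omicron) and count the minimum state changes it requires (Fitch parsimony):
calcified operculum: 2; setae branched: 1; nectar spur: 1; asymmetric ears: 2.
Total tree length = 6.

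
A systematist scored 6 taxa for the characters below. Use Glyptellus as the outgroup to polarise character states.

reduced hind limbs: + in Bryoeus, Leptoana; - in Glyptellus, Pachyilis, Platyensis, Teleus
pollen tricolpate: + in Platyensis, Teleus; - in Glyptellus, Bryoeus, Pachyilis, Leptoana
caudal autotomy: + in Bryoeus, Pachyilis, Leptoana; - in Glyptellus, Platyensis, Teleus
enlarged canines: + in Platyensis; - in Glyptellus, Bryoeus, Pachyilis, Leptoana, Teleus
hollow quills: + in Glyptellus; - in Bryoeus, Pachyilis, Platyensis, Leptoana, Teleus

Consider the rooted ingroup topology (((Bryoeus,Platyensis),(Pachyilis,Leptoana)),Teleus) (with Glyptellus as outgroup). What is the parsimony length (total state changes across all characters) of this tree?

Map each character onto (((Bryoeus,Platyensis),(Pachyilis,Leptoana)),Teleus) (rooted by Glyptellus) and count the minimum state changes it requires (Fitch parsimony):
reduced hind limbs: 2; pollen tricolpate: 2; caudal autotomy: 2; enlarged canines: 1; hollow quills: 1.
Total tree length = 8.

8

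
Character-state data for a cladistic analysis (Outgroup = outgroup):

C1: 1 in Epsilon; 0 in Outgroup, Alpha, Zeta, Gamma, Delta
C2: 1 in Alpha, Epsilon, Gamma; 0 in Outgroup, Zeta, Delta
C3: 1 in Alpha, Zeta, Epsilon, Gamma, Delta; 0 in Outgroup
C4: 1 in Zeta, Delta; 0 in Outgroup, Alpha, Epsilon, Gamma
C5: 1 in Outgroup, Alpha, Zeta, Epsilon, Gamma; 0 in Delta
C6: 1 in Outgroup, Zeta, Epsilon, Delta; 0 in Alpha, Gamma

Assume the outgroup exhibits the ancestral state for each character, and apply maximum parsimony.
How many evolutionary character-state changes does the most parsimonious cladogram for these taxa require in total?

6

Character polarity is set by the outgroup: the derived state is whichever differs from the outgroup's state, so for C5, C6 the derived state is '0', and for the remaining characters it is '1'.
C1 (derived state '1') is unique to Epsilon (autapomorphy; uninformative for grouping).
C2 (derived state '1') is shared by Alpha, Epsilon, and Gamma — a synapomorphy uniting that clade.
C3 (derived state '1') is shared by all ingroup taxa — unites the whole ingroup.
C4 (derived state '1') is shared by Delta and Zeta — a synapomorphy uniting that clade.
C5 (derived state '0') is unique to Delta (autapomorphy; uninformative for grouping).
Only Alpha and Gamma show the derived state '0' for C6, supporting them as a clade.
Most parsimonious ingroup topology: (((Alpha,Gamma),Epsilon),(Zeta,Delta)).
Changes per character on this tree: C1: 1; C2: 1; C3: 1; C4: 1; C5: 1; C6: 1.
Total = 6.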